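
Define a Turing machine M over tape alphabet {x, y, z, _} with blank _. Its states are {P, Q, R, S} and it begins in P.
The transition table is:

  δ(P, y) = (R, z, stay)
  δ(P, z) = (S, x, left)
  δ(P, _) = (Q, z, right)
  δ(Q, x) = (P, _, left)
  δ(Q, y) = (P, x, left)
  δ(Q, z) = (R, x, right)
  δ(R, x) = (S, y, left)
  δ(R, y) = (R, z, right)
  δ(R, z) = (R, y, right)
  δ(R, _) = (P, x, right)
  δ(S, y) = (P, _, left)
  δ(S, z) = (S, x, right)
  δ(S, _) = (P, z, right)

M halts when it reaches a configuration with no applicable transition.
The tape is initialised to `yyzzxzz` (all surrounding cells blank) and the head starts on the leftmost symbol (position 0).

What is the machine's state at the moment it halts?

P | [y]yzzxzz___   read y → write z, move stay, go to R
R | [z]yzzxzz___   read z → write y, move right, go to R
R | y[y]zzxzz___   read y → write z, move right, go to R
R | yz[z]zxzz___   read z → write y, move right, go to R
R | yzy[z]xzz___   read z → write y, move right, go to R
R | yzyy[x]zz___   read x → write y, move left, go to S
S | yzy[y]yzz___   read y → write _, move left, go to P
P | yz[y]_yzz___   read y → write z, move stay, go to R
R | yz[z]_yzz___   read z → write y, move right, go to R
R | yzy[_]yzz___   read _ → write x, move right, go to P
P | yzyx[y]zz___   read y → write z, move stay, go to R
R | yzyx[z]zz___   read z → write y, move right, go to R
R | yzyxy[z]z___   read z → write y, move right, go to R
R | yzyxyy[z]___   read z → write y, move right, go to R
R | yzyxyyy[_]__   read _ → write x, move right, go to P
P | yzyxyyyx[_]_   read _ → write z, move right, go to Q
Q | yzyxyyyxz[_]
No transition is defined for (Q, _); M halts in state Q.

Q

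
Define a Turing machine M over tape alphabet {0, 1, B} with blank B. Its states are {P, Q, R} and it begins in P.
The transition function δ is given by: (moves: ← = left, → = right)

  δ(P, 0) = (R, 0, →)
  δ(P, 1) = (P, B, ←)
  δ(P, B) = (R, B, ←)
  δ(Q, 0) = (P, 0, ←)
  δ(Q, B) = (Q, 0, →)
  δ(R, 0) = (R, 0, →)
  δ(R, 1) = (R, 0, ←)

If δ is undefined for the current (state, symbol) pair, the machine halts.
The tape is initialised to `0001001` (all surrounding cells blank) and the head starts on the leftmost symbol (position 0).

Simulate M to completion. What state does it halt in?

R

P | [0]001001B   read 0 → write 0, move →, go to R
R | 0[0]01001B   read 0 → write 0, move →, go to R
R | 00[0]1001B   read 0 → write 0, move →, go to R
R | 000[1]001B   read 1 → write 0, move ←, go to R
R | 00[0]0001B   read 0 → write 0, move →, go to R
R | 000[0]001B   read 0 → write 0, move →, go to R
R | 0000[0]01B   read 0 → write 0, move →, go to R
R | 00000[0]1B   read 0 → write 0, move →, go to R
R | 000000[1]B   read 1 → write 0, move ←, go to R
R | 00000[0]0B   read 0 → write 0, move →, go to R
R | 000000[0]B   read 0 → write 0, move →, go to R
R | 0000000[B]
No transition is defined for (R, B); M halts in state R.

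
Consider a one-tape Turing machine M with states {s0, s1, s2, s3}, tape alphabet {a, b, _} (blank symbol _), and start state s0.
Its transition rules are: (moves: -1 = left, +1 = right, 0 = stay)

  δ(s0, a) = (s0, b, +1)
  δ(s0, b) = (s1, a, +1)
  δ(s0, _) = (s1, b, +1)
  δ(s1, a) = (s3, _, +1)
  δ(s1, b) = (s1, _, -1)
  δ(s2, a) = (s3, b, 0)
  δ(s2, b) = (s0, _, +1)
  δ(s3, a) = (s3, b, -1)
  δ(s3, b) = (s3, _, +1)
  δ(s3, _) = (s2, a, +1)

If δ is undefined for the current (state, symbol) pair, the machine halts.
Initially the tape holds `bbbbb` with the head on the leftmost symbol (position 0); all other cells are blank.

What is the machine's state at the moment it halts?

state=s0 head=0 tape=[b]bbbb_   (s0,b)→(s1,a,+1)
state=s1 head=1 tape=a[b]bbb_   (s1,b)→(s1,_,-1)
state=s1 head=0 tape=[a]_bbb_   (s1,a)→(s3,_,+1)
state=s3 head=1 tape=_[_]bbb_   (s3,_)→(s2,a,+1)
state=s2 head=2 tape=_a[b]bb_   (s2,b)→(s0,_,+1)
state=s0 head=3 tape=_a_[b]b_   (s0,b)→(s1,a,+1)
state=s1 head=4 tape=_a_a[b]_   (s1,b)→(s1,_,-1)
state=s1 head=3 tape=_a_[a]__   (s1,a)→(s3,_,+1)
state=s3 head=4 tape=_a__[_]_   (s3,_)→(s2,a,+1)
state=s2 head=5 tape=_a__a[_]
No transition is defined for (s2, _); M halts in state s2.

s2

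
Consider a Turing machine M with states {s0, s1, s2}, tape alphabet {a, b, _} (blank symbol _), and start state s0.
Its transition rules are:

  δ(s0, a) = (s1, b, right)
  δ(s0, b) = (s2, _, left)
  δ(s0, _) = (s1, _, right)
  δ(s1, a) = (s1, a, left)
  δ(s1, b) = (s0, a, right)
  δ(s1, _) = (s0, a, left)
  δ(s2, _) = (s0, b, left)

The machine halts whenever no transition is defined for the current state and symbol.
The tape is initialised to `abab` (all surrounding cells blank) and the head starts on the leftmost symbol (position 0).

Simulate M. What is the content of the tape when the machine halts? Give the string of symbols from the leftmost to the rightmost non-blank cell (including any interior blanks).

babaa_a

state=s0 head=0 tape=[a]bab___   (s0,a)→(s1,b,right)
state=s1 head=1 tape=b[b]ab___   (s1,b)→(s0,a,right)
state=s0 head=2 tape=ba[a]b___   (s0,a)→(s1,b,right)
state=s1 head=3 tape=bab[b]___   (s1,b)→(s0,a,right)
state=s0 head=4 tape=baba[_]__   (s0,_)→(s1,_,right)
state=s1 head=5 tape=baba_[_]_   (s1,_)→(s0,a,left)
state=s0 head=4 tape=baba[_]a_   (s0,_)→(s1,_,right)
state=s1 head=5 tape=baba_[a]_   (s1,a)→(s1,a,left)
state=s1 head=4 tape=baba[_]a_   (s1,_)→(s0,a,left)
state=s0 head=3 tape=bab[a]aa_   (s0,a)→(s1,b,right)
state=s1 head=4 tape=babb[a]a_   (s1,a)→(s1,a,left)
state=s1 head=3 tape=bab[b]aa_   (s1,b)→(s0,a,right)
state=s0 head=4 tape=baba[a]a_   (s0,a)→(s1,b,right)
state=s1 head=5 tape=babab[a]_   (s1,a)→(s1,a,left)
state=s1 head=4 tape=baba[b]a_   (s1,b)→(s0,a,right)
state=s0 head=5 tape=babaa[a]_   (s0,a)→(s1,b,right)
state=s1 head=6 tape=babaab[_]   (s1,_)→(s0,a,left)
state=s0 head=5 tape=babaa[b]a   (s0,b)→(s2,_,left)
state=s2 head=4 tape=baba[a]_a
The non-blank tape span at halt is babaa_a.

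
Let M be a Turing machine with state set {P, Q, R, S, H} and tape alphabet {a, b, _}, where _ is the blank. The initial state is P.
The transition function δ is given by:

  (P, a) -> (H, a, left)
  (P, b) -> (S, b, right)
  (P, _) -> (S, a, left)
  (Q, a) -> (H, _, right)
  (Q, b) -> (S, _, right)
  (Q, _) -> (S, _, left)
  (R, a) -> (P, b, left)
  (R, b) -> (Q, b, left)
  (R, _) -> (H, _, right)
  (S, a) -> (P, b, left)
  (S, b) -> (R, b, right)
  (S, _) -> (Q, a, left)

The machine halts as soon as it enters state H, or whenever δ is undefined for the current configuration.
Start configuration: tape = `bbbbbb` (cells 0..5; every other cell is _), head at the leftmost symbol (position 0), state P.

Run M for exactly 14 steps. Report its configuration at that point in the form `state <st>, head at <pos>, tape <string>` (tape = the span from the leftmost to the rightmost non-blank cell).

state R, head at 6, tape b____b

state=P head=0 tape=[b]bbbbb_   (P,b)→(S,b,right)
state=S head=1 tape=b[b]bbbb_   (S,b)→(R,b,right)
state=R head=2 tape=bb[b]bbb_   (R,b)→(Q,b,left)
state=Q head=1 tape=b[b]bbbb_   (Q,b)→(S,_,right)
state=S head=2 tape=b_[b]bbb_   (S,b)→(R,b,right)
state=R head=3 tape=b_b[b]bb_   (R,b)→(Q,b,left)
state=Q head=2 tape=b_[b]bbb_   (Q,b)→(S,_,right)
state=S head=3 tape=b__[b]bb_   (S,b)→(R,b,right)
state=R head=4 tape=b__b[b]b_   (R,b)→(Q,b,left)
state=Q head=3 tape=b__[b]bb_   (Q,b)→(S,_,right)
state=S head=4 tape=b___[b]b_   (S,b)→(R,b,right)
state=R head=5 tape=b___b[b]_   (R,b)→(Q,b,left)
state=Q head=4 tape=b___[b]b_   (Q,b)→(S,_,right)
state=S head=5 tape=b____[b]_   (S,b)→(R,b,right)
state=R head=6 tape=b____b[_]
After 14 steps: state R, head at 6, tape b____b.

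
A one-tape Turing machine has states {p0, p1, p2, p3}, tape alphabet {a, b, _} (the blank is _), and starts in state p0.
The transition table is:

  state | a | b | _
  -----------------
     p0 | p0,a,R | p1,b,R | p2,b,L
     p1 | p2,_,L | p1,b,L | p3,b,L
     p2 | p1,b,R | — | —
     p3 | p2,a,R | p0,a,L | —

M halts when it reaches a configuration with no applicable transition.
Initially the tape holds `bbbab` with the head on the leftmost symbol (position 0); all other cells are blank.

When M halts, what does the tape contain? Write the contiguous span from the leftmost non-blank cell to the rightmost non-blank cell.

p0 | __[b]bbab   read b → write b, move R, go to p1
p1 | __b[b]bab   read b → write b, move L, go to p1
p1 | __[b]bbab   read b → write b, move L, go to p1
p1 | _[_]bbbab   read _ → write b, move L, go to p3
p3 | [_]bbbbab
The non-blank tape span at halt is bbbbab.

bbbbab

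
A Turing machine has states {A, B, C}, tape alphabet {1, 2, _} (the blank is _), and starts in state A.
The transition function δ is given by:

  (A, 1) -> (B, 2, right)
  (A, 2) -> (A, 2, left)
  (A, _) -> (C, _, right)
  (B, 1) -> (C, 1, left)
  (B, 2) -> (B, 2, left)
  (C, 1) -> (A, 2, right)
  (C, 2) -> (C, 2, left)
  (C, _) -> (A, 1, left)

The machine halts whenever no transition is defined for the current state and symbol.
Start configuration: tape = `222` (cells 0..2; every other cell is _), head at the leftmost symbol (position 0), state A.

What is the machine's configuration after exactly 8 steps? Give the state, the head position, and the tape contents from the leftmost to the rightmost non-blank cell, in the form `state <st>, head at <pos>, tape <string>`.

state A, head at -2, tape 2222

state=A head=0 tape=__[2]22   (A,2)→(A,2,left)
state=A head=-1 tape=_[_]222   (A,_)→(C,_,right)
state=C head=0 tape=__[2]22   (C,2)→(C,2,left)
state=C head=-1 tape=_[_]222   (C,_)→(A,1,left)
state=A head=-2 tape=[_]1222   (A,_)→(C,_,right)
state=C head=-1 tape=_[1]222   (C,1)→(A,2,right)
state=A head=0 tape=_2[2]22   (A,2)→(A,2,left)
state=A head=-1 tape=_[2]222   (A,2)→(A,2,left)
state=A head=-2 tape=[_]2222
After 8 steps: state A, head at -2, tape 2222.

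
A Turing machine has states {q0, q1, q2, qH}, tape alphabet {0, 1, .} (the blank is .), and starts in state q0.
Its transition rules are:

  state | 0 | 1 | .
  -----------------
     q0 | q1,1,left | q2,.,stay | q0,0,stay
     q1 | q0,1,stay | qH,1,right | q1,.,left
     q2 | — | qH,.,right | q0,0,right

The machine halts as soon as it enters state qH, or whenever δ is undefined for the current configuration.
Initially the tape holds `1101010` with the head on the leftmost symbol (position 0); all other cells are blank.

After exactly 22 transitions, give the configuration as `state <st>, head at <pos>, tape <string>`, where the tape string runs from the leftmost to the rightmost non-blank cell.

q0 | [1]101010   read 1 → write ., move stay, go to q2
q2 | [.]101010   read . → write 0, move right, go to q0
q0 | 0[1]01010   read 1 → write ., move stay, go to q2
q2 | 0[.]01010   read . → write 0, move right, go to q0
q0 | 00[0]1010   read 0 → write 1, move left, go to q1
q1 | 0[0]11010   read 0 → write 1, move stay, go to q0
q0 | 0[1]11010   read 1 → write ., move stay, go to q2
q2 | 0[.]11010   read . → write 0, move right, go to q0
q0 | 00[1]1010   read 1 → write ., move stay, go to q2
q2 | 00[.]1010   read . → write 0, move right, go to q0
q0 | 000[1]010   read 1 → write ., move stay, go to q2
q2 | 000[.]010   read . → write 0, move right, go to q0
q0 | 0000[0]10   read 0 → write 1, move left, go to q1
q1 | 000[0]110   read 0 → write 1, move stay, go to q0
q0 | 000[1]110   read 1 → write ., move stay, go to q2
q2 | 000[.]110   read . → write 0, move right, go to q0
q0 | 0000[1]10   read 1 → write ., move stay, go to q2
q2 | 0000[.]10   read . → write 0, move right, go to q0
q0 | 00000[1]0   read 1 → write ., move stay, go to q2
q2 | 00000[.]0   read . → write 0, move right, go to q0
q0 | 000000[0]   read 0 → write 1, move left, go to q1
q1 | 00000[0]1   read 0 → write 1, move stay, go to q0
q0 | 00000[1]1
After 22 steps: state q0, head at 5, tape 0000011.

state q0, head at 5, tape 0000011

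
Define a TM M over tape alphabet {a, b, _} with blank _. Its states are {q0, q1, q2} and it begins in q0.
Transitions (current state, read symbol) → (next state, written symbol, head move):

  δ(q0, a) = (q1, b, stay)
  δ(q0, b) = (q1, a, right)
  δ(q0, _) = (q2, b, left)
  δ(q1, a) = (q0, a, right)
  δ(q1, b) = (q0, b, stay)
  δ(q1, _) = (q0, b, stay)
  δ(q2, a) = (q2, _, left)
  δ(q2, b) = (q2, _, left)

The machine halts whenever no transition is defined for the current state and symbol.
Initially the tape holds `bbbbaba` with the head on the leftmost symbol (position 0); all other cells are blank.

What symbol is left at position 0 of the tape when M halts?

q0 | _[b]bbbaba_   read b → write a, move right, go to q1
q1 | _a[b]bbaba_   read b → write b, move stay, go to q0
q0 | _a[b]bbaba_   read b → write a, move right, go to q1
q1 | _aa[b]baba_   read b → write b, move stay, go to q0
q0 | _aa[b]baba_   read b → write a, move right, go to q1
q1 | _aaa[b]aba_   read b → write b, move stay, go to q0
q0 | _aaa[b]aba_   read b → write a, move right, go to q1
q1 | _aaaa[a]ba_   read a → write a, move right, go to q0
q0 | _aaaaa[b]a_   read b → write a, move right, go to q1
q1 | _aaaaaa[a]_   read a → write a, move right, go to q0
q0 | _aaaaaaa[_]   read _ → write b, move left, go to q2
q2 | _aaaaaa[a]b   read a → write _, move left, go to q2
q2 | _aaaaa[a]_b   read a → write _, move left, go to q2
q2 | _aaaa[a]__b   read a → write _, move left, go to q2
q2 | _aaa[a]___b   read a → write _, move left, go to q2
q2 | _aa[a]____b   read a → write _, move left, go to q2
q2 | _a[a]_____b   read a → write _, move left, go to q2
q2 | _[a]______b   read a → write _, move left, go to q2
q2 | [_]_______b
Cell 0 holds _ when M halts.

_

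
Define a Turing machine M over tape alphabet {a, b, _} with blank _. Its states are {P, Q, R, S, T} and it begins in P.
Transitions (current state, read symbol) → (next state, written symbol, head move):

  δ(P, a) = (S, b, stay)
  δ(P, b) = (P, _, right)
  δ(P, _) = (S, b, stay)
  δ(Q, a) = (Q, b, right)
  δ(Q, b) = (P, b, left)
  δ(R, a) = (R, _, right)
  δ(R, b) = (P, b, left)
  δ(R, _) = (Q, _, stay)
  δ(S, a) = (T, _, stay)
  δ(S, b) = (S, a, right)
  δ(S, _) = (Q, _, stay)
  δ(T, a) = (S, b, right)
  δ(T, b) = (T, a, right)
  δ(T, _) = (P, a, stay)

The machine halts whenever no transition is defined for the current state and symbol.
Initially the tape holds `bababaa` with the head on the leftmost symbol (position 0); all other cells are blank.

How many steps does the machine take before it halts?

18

state=P head=0 tape=[b]ababaa_   (P,b)→(P,_,right)
state=P head=1 tape=_[a]babaa_   (P,a)→(S,b,stay)
state=S head=1 tape=_[b]babaa_   (S,b)→(S,a,right)
state=S head=2 tape=_a[b]abaa_   (S,b)→(S,a,right)
state=S head=3 tape=_aa[a]baa_   (S,a)→(T,_,stay)
state=T head=3 tape=_aa[_]baa_   (T,_)→(P,a,stay)
state=P head=3 tape=_aa[a]baa_   (P,a)→(S,b,stay)
state=S head=3 tape=_aa[b]baa_   (S,b)→(S,a,right)
state=S head=4 tape=_aaa[b]aa_   (S,b)→(S,a,right)
state=S head=5 tape=_aaaa[a]a_   (S,a)→(T,_,stay)
state=T head=5 tape=_aaaa[_]a_   (T,_)→(P,a,stay)
state=P head=5 tape=_aaaa[a]a_   (P,a)→(S,b,stay)
state=S head=5 tape=_aaaa[b]a_   (S,b)→(S,a,right)
state=S head=6 tape=_aaaaa[a]_   (S,a)→(T,_,stay)
state=T head=6 tape=_aaaaa[_]_   (T,_)→(P,a,stay)
state=P head=6 tape=_aaaaa[a]_   (P,a)→(S,b,stay)
state=S head=6 tape=_aaaaa[b]_   (S,b)→(S,a,right)
state=S head=7 tape=_aaaaaa[_]   (S,_)→(Q,_,stay)
state=Q head=7 tape=_aaaaaa[_]
M halts after 18 transitions.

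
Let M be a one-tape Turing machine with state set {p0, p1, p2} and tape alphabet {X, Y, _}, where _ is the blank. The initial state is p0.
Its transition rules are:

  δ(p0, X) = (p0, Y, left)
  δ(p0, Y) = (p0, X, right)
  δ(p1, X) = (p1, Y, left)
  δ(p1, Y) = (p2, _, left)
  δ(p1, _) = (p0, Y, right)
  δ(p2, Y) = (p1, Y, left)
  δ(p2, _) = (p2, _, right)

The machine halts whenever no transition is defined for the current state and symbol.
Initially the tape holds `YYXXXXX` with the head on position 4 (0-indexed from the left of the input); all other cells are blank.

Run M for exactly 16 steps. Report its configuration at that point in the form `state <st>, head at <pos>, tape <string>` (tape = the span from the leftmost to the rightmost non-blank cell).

state p0, head at 4, tape XXXXYYX

p0 | YYXX[X]XX   read X → write Y, move left, go to p0
p0 | YYX[X]YXX   read X → write Y, move left, go to p0
p0 | YY[X]YYXX   read X → write Y, move left, go to p0
p0 | Y[Y]YYYXX   read Y → write X, move right, go to p0
p0 | YX[Y]YYXX   read Y → write X, move right, go to p0
p0 | YXX[Y]YXX   read Y → write X, move right, go to p0
p0 | YXXX[Y]XX   read Y → write X, move right, go to p0
p0 | YXXXX[X]X   read X → write Y, move left, go to p0
p0 | YXXX[X]YX   read X → write Y, move left, go to p0
p0 | YXX[X]YYX   read X → write Y, move left, go to p0
p0 | YX[X]YYYX   read X → write Y, move left, go to p0
p0 | Y[X]YYYYX   read X → write Y, move left, go to p0
p0 | [Y]YYYYYX   read Y → write X, move right, go to p0
p0 | X[Y]YYYYX   read Y → write X, move right, go to p0
p0 | XX[Y]YYYX   read Y → write X, move right, go to p0
p0 | XXX[Y]YYX   read Y → write X, move right, go to p0
p0 | XXXX[Y]YX
After 16 steps: state p0, head at 4, tape XXXXYYX.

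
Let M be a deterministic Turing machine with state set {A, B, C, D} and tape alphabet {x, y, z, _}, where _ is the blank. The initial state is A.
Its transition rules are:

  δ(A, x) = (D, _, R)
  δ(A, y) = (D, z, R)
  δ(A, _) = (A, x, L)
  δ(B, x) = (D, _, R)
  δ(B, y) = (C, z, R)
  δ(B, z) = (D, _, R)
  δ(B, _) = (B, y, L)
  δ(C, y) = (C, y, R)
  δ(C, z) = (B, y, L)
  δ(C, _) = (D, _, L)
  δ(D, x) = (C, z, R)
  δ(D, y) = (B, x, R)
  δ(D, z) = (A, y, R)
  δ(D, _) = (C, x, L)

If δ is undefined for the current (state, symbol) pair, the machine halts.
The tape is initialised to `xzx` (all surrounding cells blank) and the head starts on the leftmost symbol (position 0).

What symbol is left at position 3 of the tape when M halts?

z

state=A head=0 tape=[x]zx__   (A,x)→(D,_,R)
state=D head=1 tape=_[z]x__   (D,z)→(A,y,R)
state=A head=2 tape=_y[x]__   (A,x)→(D,_,R)
state=D head=3 tape=_y_[_]_   (D,_)→(C,x,L)
state=C head=2 tape=_y[_]x_   (C,_)→(D,_,L)
state=D head=1 tape=_[y]_x_   (D,y)→(B,x,R)
state=B head=2 tape=_x[_]x_   (B,_)→(B,y,L)
state=B head=1 tape=_[x]yx_   (B,x)→(D,_,R)
state=D head=2 tape=__[y]x_   (D,y)→(B,x,R)
state=B head=3 tape=__x[x]_   (B,x)→(D,_,R)
state=D head=4 tape=__x_[_]   (D,_)→(C,x,L)
state=C head=3 tape=__x[_]x   (C,_)→(D,_,L)
state=D head=2 tape=__[x]_x   (D,x)→(C,z,R)
state=C head=3 tape=__z[_]x   (C,_)→(D,_,L)
state=D head=2 tape=__[z]_x   (D,z)→(A,y,R)
state=A head=3 tape=__y[_]x   (A,_)→(A,x,L)
state=A head=2 tape=__[y]xx   (A,y)→(D,z,R)
state=D head=3 tape=__z[x]x   (D,x)→(C,z,R)
state=C head=4 tape=__zz[x]
Cell 3 holds z when M halts.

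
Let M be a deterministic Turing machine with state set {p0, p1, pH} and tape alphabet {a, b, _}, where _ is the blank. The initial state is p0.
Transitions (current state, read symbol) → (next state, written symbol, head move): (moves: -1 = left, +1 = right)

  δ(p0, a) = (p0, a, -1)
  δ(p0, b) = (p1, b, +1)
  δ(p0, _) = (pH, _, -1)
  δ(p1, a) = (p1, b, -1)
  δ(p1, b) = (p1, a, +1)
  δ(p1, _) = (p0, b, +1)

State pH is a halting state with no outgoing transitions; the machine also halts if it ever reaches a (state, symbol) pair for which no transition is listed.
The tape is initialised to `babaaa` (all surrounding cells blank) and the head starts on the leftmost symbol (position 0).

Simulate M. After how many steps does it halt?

p0 | _[b]abaaa__   read b → write b, move +1, go to p1
p1 | _b[a]baaa__   read a → write b, move -1, go to p1
p1 | _[b]bbaaa__   read b → write a, move +1, go to p1
p1 | _a[b]baaa__   read b → write a, move +1, go to p1
p1 | _aa[b]aaa__   read b → write a, move +1, go to p1
p1 | _aaa[a]aa__   read a → write b, move -1, go to p1
p1 | _aa[a]baa__   read a → write b, move -1, go to p1
p1 | _a[a]bbaa__   read a → write b, move -1, go to p1
p1 | _[a]bbbaa__   read a → write b, move -1, go to p1
p1 | [_]bbbbaa__   read _ → write b, move +1, go to p0
p0 | b[b]bbbaa__   read b → write b, move +1, go to p1
p1 | bb[b]bbaa__   read b → write a, move +1, go to p1
p1 | bba[b]baa__   read b → write a, move +1, go to p1
p1 | bbaa[b]aa__   read b → write a, move +1, go to p1
p1 | bbaaa[a]a__   read a → write b, move -1, go to p1
p1 | bbaa[a]ba__   read a → write b, move -1, go to p1
p1 | bba[a]bba__   read a → write b, move -1, go to p1
p1 | bb[a]bbba__   read a → write b, move -1, go to p1
p1 | b[b]bbbba__   read b → write a, move +1, go to p1
p1 | ba[b]bbba__   read b → write a, move +1, go to p1
p1 | baa[b]bba__   read b → write a, move +1, go to p1
p1 | baaa[b]ba__   read b → write a, move +1, go to p1
p1 | baaaa[b]a__   read b → write a, move +1, go to p1
p1 | baaaaa[a]__   read a → write b, move -1, go to p1
p1 | baaaa[a]b__   read a → write b, move -1, go to p1
p1 | baaa[a]bb__   read a → write b, move -1, go to p1
p1 | baa[a]bbb__   read a → write b, move -1, go to p1
p1 | ba[a]bbbb__   read a → write b, move -1, go to p1
p1 | b[a]bbbbb__   read a → write b, move -1, go to p1
p1 | [b]bbbbbb__   read b → write a, move +1, go to p1
p1 | a[b]bbbbb__   read b → write a, move +1, go to p1
p1 | aa[b]bbbb__   read b → write a, move +1, go to p1
p1 | aaa[b]bbb__   read b → write a, move +1, go to p1
p1 | aaaa[b]bb__   read b → write a, move +1, go to p1
p1 | aaaaa[b]b__   read b → write a, move +1, go to p1
p1 | aaaaaa[b]__   read b → write a, move +1, go to p1
p1 | aaaaaaa[_]_   read _ → write b, move +1, go to p0
p0 | aaaaaaab[_]   read _ → write _, move -1, go to pH
pH | aaaaaaa[b]_
M halts after 38 transitions.

38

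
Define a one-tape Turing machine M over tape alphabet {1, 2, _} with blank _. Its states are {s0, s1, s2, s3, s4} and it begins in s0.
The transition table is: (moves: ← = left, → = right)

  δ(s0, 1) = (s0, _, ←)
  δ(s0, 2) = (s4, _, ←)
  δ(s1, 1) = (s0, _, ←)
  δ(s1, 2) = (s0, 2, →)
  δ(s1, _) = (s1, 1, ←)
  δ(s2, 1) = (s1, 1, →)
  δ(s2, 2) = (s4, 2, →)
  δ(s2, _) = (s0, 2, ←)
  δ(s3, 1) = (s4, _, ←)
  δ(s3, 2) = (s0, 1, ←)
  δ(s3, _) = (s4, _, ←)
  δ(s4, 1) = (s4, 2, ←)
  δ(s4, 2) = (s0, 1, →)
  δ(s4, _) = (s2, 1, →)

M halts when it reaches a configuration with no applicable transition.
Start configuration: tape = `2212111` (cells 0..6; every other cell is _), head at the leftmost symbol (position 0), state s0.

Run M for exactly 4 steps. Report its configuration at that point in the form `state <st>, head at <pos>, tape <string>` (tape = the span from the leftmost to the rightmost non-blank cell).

state s0, head at -2, tape 2212111

state=s0 head=0 tape=__[2]212111   (s0,2)→(s4,_,←)
state=s4 head=-1 tape=_[_]_212111   (s4,_)→(s2,1,→)
state=s2 head=0 tape=_1[_]212111   (s2,_)→(s0,2,←)
state=s0 head=-1 tape=_[1]2212111   (s0,1)→(s0,_,←)
state=s0 head=-2 tape=[_]_2212111
After 4 steps: state s0, head at -2, tape 2212111.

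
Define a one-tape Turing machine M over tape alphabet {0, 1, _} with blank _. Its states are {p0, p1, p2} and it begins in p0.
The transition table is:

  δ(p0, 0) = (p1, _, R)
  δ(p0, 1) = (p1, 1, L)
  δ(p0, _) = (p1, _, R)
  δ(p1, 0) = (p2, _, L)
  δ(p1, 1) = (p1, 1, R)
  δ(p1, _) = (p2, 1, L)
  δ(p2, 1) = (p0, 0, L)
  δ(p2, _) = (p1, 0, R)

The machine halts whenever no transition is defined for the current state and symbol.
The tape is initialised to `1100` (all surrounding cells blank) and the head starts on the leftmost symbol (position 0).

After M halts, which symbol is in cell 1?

_

state=p0 head=0 tape=___[1]100   (p0,1)→(p1,1,L)
state=p1 head=-1 tape=__[_]1100   (p1,_)→(p2,1,L)
state=p2 head=-2 tape=_[_]11100   (p2,_)→(p1,0,R)
state=p1 head=-1 tape=_0[1]1100   (p1,1)→(p1,1,R)
state=p1 head=0 tape=_01[1]100   (p1,1)→(p1,1,R)
state=p1 head=1 tape=_011[1]00   (p1,1)→(p1,1,R)
state=p1 head=2 tape=_0111[0]0   (p1,0)→(p2,_,L)
state=p2 head=1 tape=_011[1]_0   (p2,1)→(p0,0,L)
state=p0 head=0 tape=_01[1]0_0   (p0,1)→(p1,1,L)
state=p1 head=-1 tape=_0[1]10_0   (p1,1)→(p1,1,R)
state=p1 head=0 tape=_01[1]0_0   (p1,1)→(p1,1,R)
state=p1 head=1 tape=_011[0]_0   (p1,0)→(p2,_,L)
state=p2 head=0 tape=_01[1]__0   (p2,1)→(p0,0,L)
state=p0 head=-1 tape=_0[1]0__0   (p0,1)→(p1,1,L)
state=p1 head=-2 tape=_[0]10__0   (p1,0)→(p2,_,L)
state=p2 head=-3 tape=[_]_10__0   (p2,_)→(p1,0,R)
state=p1 head=-2 tape=0[_]10__0   (p1,_)→(p2,1,L)
state=p2 head=-3 tape=[0]110__0
Cell 1 holds _ when M halts.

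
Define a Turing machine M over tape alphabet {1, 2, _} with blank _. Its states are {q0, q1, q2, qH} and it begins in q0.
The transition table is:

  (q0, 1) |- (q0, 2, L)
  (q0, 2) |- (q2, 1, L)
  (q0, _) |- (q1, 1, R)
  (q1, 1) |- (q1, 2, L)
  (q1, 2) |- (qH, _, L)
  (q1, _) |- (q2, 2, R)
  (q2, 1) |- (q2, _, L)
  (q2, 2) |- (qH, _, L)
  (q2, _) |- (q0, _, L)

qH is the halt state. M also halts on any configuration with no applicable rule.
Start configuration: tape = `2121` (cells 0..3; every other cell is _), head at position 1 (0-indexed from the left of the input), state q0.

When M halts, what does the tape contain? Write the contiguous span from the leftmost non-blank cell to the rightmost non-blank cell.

q0 | __2[1]21   read 1 → write 2, move L, go to q0
q0 | __[2]221   read 2 → write 1, move L, go to q2
q2 | _[_]1221   read _ → write _, move L, go to q0
q0 | [_]_1221   read _ → write 1, move R, go to q1
q1 | 1[_]1221   read _ → write 2, move R, go to q2
q2 | 12[1]221   read 1 → write _, move L, go to q2
q2 | 1[2]_221   read 2 → write _, move L, go to qH
qH | [1]__221
The non-blank tape span at halt is 1__221.

1__221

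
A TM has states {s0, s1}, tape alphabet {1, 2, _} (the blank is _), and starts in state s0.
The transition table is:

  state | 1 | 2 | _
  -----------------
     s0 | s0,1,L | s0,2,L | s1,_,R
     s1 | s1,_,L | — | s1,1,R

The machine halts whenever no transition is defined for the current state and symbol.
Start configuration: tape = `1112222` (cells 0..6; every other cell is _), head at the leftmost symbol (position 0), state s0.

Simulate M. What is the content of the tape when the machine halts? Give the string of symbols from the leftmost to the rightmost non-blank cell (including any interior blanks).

s0 | ___[1]112222   read 1 → write 1, move L, go to s0
s0 | __[_]1112222   read _ → write _, move R, go to s1
s1 | ___[1]112222   read 1 → write _, move L, go to s1
s1 | __[_]_112222   read _ → write 1, move R, go to s1
s1 | __1[_]112222   read _ → write 1, move R, go to s1
s1 | __11[1]12222   read 1 → write _, move L, go to s1
s1 | __1[1]_12222   read 1 → write _, move L, go to s1
s1 | __[1]__12222   read 1 → write _, move L, go to s1
s1 | _[_]___12222   read _ → write 1, move R, go to s1
s1 | _1[_]__12222   read _ → write 1, move R, go to s1
s1 | _11[_]_12222   read _ → write 1, move R, go to s1
s1 | _111[_]12222   read _ → write 1, move R, go to s1
s1 | _1111[1]2222   read 1 → write _, move L, go to s1
s1 | _111[1]_2222   read 1 → write _, move L, go to s1
s1 | _11[1]__2222   read 1 → write _, move L, go to s1
s1 | _1[1]___2222   read 1 → write _, move L, go to s1
s1 | _[1]____2222   read 1 → write _, move L, go to s1
s1 | [_]_____2222   read _ → write 1, move R, go to s1
s1 | 1[_]____2222   read _ → write 1, move R, go to s1
s1 | 11[_]___2222   read _ → write 1, move R, go to s1
s1 | 111[_]__2222   read _ → write 1, move R, go to s1
s1 | 1111[_]_2222   read _ → write 1, move R, go to s1
s1 | 11111[_]2222   read _ → write 1, move R, go to s1
s1 | 111111[2]222
The non-blank tape span at halt is 1111112222.

1111112222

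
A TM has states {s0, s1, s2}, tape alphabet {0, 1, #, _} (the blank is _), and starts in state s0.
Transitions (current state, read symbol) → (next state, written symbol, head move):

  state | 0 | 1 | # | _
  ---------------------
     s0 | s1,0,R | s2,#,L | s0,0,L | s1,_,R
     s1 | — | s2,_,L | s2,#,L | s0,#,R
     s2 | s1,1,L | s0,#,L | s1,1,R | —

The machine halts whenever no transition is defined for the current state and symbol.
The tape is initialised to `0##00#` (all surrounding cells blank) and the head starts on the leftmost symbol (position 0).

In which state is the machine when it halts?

state=s0 head=0 tape=__[0]##00#   (s0,0)→(s1,0,R)
state=s1 head=1 tape=__0[#]#00#   (s1,#)→(s2,#,L)
state=s2 head=0 tape=__[0]##00#   (s2,0)→(s1,1,L)
state=s1 head=-1 tape=_[_]1##00#   (s1,_)→(s0,#,R)
state=s0 head=0 tape=_#[1]##00#   (s0,1)→(s2,#,L)
state=s2 head=-1 tape=_[#]###00#   (s2,#)→(s1,1,R)
state=s1 head=0 tape=_1[#]##00#   (s1,#)→(s2,#,L)
state=s2 head=-1 tape=_[1]###00#   (s2,1)→(s0,#,L)
state=s0 head=-2 tape=[_]####00#   (s0,_)→(s1,_,R)
state=s1 head=-1 tape=_[#]###00#   (s1,#)→(s2,#,L)
state=s2 head=-2 tape=[_]####00#
No transition is defined for (s2, _); M halts in state s2.

s2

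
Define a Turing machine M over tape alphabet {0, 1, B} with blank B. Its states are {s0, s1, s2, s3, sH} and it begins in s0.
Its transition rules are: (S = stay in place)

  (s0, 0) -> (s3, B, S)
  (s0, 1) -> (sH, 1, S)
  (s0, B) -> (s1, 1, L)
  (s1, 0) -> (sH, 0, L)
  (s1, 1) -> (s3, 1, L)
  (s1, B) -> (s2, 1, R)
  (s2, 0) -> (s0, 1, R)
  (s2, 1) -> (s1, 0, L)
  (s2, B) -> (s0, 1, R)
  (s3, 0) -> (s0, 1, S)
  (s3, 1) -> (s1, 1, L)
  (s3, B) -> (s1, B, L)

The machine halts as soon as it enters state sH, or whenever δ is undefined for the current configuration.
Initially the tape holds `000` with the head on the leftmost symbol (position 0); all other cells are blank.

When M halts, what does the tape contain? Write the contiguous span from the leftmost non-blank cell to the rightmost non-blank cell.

state=s0 head=0 tape=BBBB[0]00   (s0,0)→(s3,B,S)
state=s3 head=0 tape=BBBB[B]00   (s3,B)→(s1,B,L)
state=s1 head=-1 tape=BBB[B]B00   (s1,B)→(s2,1,R)
state=s2 head=0 tape=BBB1[B]00   (s2,B)→(s0,1,R)
state=s0 head=1 tape=BBB11[0]0   (s0,0)→(s3,B,S)
state=s3 head=1 tape=BBB11[B]0   (s3,B)→(s1,B,L)
state=s1 head=0 tape=BBB1[1]B0   (s1,1)→(s3,1,L)
state=s3 head=-1 tape=BBB[1]1B0   (s3,1)→(s1,1,L)
state=s1 head=-2 tape=BB[B]11B0   (s1,B)→(s2,1,R)
state=s2 head=-1 tape=BB1[1]1B0   (s2,1)→(s1,0,L)
state=s1 head=-2 tape=BB[1]01B0   (s1,1)→(s3,1,L)
state=s3 head=-3 tape=B[B]101B0   (s3,B)→(s1,B,L)
state=s1 head=-4 tape=[B]B101B0   (s1,B)→(s2,1,R)
state=s2 head=-3 tape=1[B]101B0   (s2,B)→(s0,1,R)
state=s0 head=-2 tape=11[1]01B0   (s0,1)→(sH,1,S)
state=sH head=-2 tape=11[1]01B0
The non-blank tape span at halt is 11101B0.

11101B0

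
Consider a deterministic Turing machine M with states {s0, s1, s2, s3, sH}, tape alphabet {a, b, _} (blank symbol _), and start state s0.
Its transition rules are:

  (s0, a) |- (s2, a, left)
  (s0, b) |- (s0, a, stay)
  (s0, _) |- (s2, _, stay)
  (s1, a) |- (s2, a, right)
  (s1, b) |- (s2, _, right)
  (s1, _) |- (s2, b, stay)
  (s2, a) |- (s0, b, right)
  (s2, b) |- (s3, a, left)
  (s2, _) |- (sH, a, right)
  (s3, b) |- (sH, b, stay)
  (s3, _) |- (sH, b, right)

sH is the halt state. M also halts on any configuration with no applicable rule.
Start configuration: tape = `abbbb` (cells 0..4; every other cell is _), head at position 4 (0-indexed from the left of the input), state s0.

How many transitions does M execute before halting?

s0 | abbb[b]   read b → write a, move stay, go to s0
s0 | abbb[a]   read a → write a, move left, go to s2
s2 | abb[b]a   read b → write a, move left, go to s3
s3 | ab[b]aa   read b → write b, move stay, go to sH
sH | ab[b]aa
M halts after 4 transitions.

4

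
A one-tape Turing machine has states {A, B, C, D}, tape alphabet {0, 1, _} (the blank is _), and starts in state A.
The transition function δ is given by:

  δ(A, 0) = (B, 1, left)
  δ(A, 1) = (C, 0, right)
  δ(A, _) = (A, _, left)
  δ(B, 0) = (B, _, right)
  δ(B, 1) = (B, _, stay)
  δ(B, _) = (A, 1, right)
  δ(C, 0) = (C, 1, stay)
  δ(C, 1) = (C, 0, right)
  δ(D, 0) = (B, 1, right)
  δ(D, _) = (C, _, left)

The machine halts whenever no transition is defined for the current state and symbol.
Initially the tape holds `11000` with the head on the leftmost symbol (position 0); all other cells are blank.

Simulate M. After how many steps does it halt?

A | [1]1000_   read 1 → write 0, move right, go to C
C | 0[1]000_   read 1 → write 0, move right, go to C
C | 00[0]00_   read 0 → write 1, move stay, go to C
C | 00[1]00_   read 1 → write 0, move right, go to C
C | 000[0]0_   read 0 → write 1, move stay, go to C
C | 000[1]0_   read 1 → write 0, move right, go to C
C | 0000[0]_   read 0 → write 1, move stay, go to C
C | 0000[1]_   read 1 → write 0, move right, go to C
C | 00000[_]
M halts after 8 transitions.

8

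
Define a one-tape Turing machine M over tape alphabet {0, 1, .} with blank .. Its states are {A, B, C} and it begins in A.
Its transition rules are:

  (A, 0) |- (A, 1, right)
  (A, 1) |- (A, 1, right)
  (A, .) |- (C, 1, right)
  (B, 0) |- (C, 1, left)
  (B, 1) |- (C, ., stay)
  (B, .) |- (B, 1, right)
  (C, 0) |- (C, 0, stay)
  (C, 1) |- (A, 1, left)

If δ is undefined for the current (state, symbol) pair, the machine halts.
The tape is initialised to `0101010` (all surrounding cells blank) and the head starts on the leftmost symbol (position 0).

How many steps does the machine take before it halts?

8

A | [0]101010..   read 0 → write 1, move right, go to A
A | 1[1]01010..   read 1 → write 1, move right, go to A
A | 11[0]1010..   read 0 → write 1, move right, go to A
A | 111[1]010..   read 1 → write 1, move right, go to A
A | 1111[0]10..   read 0 → write 1, move right, go to A
A | 11111[1]0..   read 1 → write 1, move right, go to A
A | 111111[0]..   read 0 → write 1, move right, go to A
A | 1111111[.].   read . → write 1, move right, go to C
C | 11111111[.]
M halts after 8 transitions.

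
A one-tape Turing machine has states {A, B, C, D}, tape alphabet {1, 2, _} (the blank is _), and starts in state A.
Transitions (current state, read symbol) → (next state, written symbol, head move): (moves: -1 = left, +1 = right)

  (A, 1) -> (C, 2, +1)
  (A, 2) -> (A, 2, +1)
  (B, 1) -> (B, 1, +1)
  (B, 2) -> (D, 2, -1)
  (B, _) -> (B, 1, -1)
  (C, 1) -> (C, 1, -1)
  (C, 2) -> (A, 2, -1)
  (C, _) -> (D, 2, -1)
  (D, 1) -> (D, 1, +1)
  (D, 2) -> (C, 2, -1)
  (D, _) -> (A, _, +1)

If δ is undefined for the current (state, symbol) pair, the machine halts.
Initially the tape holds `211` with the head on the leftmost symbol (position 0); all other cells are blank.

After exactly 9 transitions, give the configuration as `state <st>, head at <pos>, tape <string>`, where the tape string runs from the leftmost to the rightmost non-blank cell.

A | [2]11_   read 2 → write 2, move +1, go to A
A | 2[1]1_   read 1 → write 2, move +1, go to C
C | 22[1]_   read 1 → write 1, move -1, go to C
C | 2[2]1_   read 2 → write 2, move -1, go to A
A | [2]21_   read 2 → write 2, move +1, go to A
A | 2[2]1_   read 2 → write 2, move +1, go to A
A | 22[1]_   read 1 → write 2, move +1, go to C
C | 222[_]   read _ → write 2, move -1, go to D
D | 22[2]2   read 2 → write 2, move -1, go to C
C | 2[2]22
After 9 steps: state C, head at 1, tape 2222.

state C, head at 1, tape 2222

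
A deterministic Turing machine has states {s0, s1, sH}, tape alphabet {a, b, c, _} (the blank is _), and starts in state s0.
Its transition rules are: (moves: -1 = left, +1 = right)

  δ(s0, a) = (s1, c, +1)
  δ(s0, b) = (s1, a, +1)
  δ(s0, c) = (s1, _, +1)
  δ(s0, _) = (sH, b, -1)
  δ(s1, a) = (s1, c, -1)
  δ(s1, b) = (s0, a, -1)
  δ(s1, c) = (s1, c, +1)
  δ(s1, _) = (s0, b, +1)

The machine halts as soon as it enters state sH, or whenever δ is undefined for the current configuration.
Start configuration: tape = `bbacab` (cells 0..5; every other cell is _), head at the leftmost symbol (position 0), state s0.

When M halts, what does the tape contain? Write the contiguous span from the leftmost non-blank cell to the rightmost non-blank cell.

ccccb_bb

s0 | [b]bacab__   read b → write a, move +1, go to s1
s1 | a[b]acab__   read b → write a, move -1, go to s0
s0 | [a]aacab__   read a → write c, move +1, go to s1
s1 | c[a]acab__   read a → write c, move -1, go to s1
s1 | [c]cacab__   read c → write c, move +1, go to s1
s1 | c[c]acab__   read c → write c, move +1, go to s1
s1 | cc[a]cab__   read a → write c, move -1, go to s1
s1 | c[c]ccab__   read c → write c, move +1, go to s1
s1 | cc[c]cab__   read c → write c, move +1, go to s1
s1 | ccc[c]ab__   read c → write c, move +1, go to s1
s1 | cccc[a]b__   read a → write c, move -1, go to s1
s1 | ccc[c]cb__   read c → write c, move +1, go to s1
s1 | cccc[c]b__   read c → write c, move +1, go to s1
s1 | ccccc[b]__   read b → write a, move -1, go to s0
s0 | cccc[c]a__   read c → write _, move +1, go to s1
s1 | cccc_[a]__   read a → write c, move -1, go to s1
s1 | cccc[_]c__   read _ → write b, move +1, go to s0
s0 | ccccb[c]__   read c → write _, move +1, go to s1
s1 | ccccb_[_]_   read _ → write b, move +1, go to s0
s0 | ccccb_b[_]   read _ → write b, move -1, go to sH
sH | ccccb_[b]b
The non-blank tape span at halt is ccccb_bb.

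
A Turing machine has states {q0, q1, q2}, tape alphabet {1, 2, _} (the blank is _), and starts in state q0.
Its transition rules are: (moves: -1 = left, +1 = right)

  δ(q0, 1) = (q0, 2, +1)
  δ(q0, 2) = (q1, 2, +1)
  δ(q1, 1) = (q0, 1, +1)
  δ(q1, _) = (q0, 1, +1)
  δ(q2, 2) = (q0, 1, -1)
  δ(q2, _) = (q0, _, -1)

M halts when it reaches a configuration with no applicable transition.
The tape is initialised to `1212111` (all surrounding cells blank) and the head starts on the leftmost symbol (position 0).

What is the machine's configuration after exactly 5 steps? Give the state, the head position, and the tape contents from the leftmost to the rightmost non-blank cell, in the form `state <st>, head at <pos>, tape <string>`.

q0 | [1]212111   read 1 → write 2, move +1, go to q0
q0 | 2[2]12111   read 2 → write 2, move +1, go to q1
q1 | 22[1]2111   read 1 → write 1, move +1, go to q0
q0 | 221[2]111   read 2 → write 2, move +1, go to q1
q1 | 2212[1]11   read 1 → write 1, move +1, go to q0
q0 | 22121[1]1
After 5 steps: state q0, head at 5, tape 2212111.

state q0, head at 5, tape 2212111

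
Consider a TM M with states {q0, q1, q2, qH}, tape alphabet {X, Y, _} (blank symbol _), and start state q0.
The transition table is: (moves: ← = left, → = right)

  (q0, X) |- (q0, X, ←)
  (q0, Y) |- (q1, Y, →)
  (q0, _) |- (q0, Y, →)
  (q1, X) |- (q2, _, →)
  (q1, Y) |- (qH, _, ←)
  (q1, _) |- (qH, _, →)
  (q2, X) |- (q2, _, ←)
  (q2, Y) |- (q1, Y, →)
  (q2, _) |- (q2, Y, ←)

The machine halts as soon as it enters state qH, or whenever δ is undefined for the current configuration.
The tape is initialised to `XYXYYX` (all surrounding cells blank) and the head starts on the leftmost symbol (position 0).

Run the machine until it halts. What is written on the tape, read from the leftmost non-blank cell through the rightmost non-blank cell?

state=q0 head=0 tape=_[X]YXYYX   (q0,X)→(q0,X,←)
state=q0 head=-1 tape=[_]XYXYYX   (q0,_)→(q0,Y,→)
state=q0 head=0 tape=Y[X]YXYYX   (q0,X)→(q0,X,←)
state=q0 head=-1 tape=[Y]XYXYYX   (q0,Y)→(q1,Y,→)
state=q1 head=0 tape=Y[X]YXYYX   (q1,X)→(q2,_,→)
state=q2 head=1 tape=Y_[Y]XYYX   (q2,Y)→(q1,Y,→)
state=q1 head=2 tape=Y_Y[X]YYX   (q1,X)→(q2,_,→)
state=q2 head=3 tape=Y_Y_[Y]YX   (q2,Y)→(q1,Y,→)
state=q1 head=4 tape=Y_Y_Y[Y]X   (q1,Y)→(qH,_,←)
state=qH head=3 tape=Y_Y_[Y]_X
The non-blank tape span at halt is Y_Y_Y_X.

Y_Y_Y_X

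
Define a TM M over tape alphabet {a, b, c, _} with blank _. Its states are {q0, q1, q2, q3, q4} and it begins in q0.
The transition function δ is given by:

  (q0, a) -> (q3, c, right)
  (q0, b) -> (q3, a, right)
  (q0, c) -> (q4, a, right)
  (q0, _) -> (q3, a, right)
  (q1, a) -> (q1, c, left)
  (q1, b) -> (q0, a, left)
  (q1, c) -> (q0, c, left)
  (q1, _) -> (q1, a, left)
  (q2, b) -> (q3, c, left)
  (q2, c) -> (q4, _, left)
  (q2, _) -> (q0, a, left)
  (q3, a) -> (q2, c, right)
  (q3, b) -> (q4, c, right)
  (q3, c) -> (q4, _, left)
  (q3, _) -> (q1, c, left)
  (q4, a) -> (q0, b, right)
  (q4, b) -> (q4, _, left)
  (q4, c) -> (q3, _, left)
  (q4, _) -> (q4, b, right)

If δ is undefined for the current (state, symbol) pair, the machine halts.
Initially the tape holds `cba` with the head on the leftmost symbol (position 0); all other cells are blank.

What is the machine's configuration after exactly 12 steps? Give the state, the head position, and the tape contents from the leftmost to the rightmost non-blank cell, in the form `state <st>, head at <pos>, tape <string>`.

q0 | [c]ba___   read c → write a, move right, go to q4
q4 | a[b]a___   read b → write _, move left, go to q4
q4 | [a]_a___   read a → write b, move right, go to q0
q0 | b[_]a___   read _ → write a, move right, go to q3
q3 | ba[a]___   read a → write c, move right, go to q2
q2 | bac[_]__   read _ → write a, move left, go to q0
q0 | ba[c]a__   read c → write a, move right, go to q4
q4 | baa[a]__   read a → write b, move right, go to q0
q0 | baab[_]_   read _ → write a, move right, go to q3
q3 | baaba[_]   read _ → write c, move left, go to q1
q1 | baab[a]c   read a → write c, move left, go to q1
q1 | baa[b]cc   read b → write a, move left, go to q0
q0 | ba[a]acc
After 12 steps: state q0, head at 2, tape baaacc.

state q0, head at 2, tape baaacc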